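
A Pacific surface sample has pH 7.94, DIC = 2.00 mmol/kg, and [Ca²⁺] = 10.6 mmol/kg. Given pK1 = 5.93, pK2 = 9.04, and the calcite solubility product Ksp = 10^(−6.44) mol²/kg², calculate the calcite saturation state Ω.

α₂ = 1 / (1 + [H⁺]/K2 + [H⁺]²/(K1K2)) = 1 / (1 + 10^+1.10 + 10^-0.91)
   = 1 / (1 + 12.589 + 0.12303) = 1/13.712 = 0.07293
[CO3²⁻] = α₂ × DIC = 0.07293 × 2.00 = 0.1459 mmol/kg
Ksp = 10^(−6.44) = 3.631×10^-7
Ω = [Ca²⁺][CO3²⁻]/Ksp = (10.6×10^-3)(1.459×10^-4) / 3.631×10^-7 = 4.26

Ω = 4.26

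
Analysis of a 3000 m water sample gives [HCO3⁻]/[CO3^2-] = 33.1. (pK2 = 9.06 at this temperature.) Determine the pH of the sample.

From K2 = [H⁺][CO3^2-]/[HCO3⁻]:  pH = pK2 − log₁₀([HCO3⁻]/[CO3^2-])
log₁₀(33.1) = +1.520
pH = 9.06 − (+1.520) = 7.54

pH = 7.54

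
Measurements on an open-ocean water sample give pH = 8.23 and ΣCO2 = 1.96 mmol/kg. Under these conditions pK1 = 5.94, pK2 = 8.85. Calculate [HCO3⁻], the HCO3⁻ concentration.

α₁ = 1 / (1 + [H⁺]/K1 + K2/[H⁺]) = 1 / (1 + 10^-2.29 + 10^-0.62)
   = 1 / (1 + 0.0051286 + 0.23988) = 1/1.2450 = 0.8032
[HCO3⁻] = α₁ × DIC = 0.8032 × 1.96 = 1.57 mmol/kg

[HCO3⁻] = 1.57 mmol/kg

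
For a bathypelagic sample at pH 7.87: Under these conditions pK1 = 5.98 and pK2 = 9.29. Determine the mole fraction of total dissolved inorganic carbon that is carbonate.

α₂ = 1 / (1 + [H⁺]/K2 + [H⁺]²/(K1K2)) = 1 / (1 + 10^+1.42 + 10^-0.47)
   = 1 / (1 + 26.303 + 0.33884) = 1/27.642 = 0.03618

α₂ = 0.0362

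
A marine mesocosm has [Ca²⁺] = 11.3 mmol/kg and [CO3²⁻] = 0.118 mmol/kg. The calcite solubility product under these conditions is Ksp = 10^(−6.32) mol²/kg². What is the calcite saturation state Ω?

Ω = 2.79

Ksp = 10^(−6.32) = 4.786×10^-7
Ω = [Ca²⁺][CO3²⁻]/Ksp = (11.3×10^-3)(0.118×10^-3) / 4.786×10^-7 = 2.79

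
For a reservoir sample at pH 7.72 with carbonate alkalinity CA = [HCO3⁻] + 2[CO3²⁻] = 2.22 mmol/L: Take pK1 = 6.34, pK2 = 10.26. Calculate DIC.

DIC = 2.31 mmol/L

CA = [HCO3⁻] + 2[CO3²⁻] = (α₁ + 2α₂)·DIC
At pH 7.72: [H⁺]/K1 = 10^-1.38 = 0.041687, K2/[H⁺] = 10^-2.54 = 0.0028840
α₁ = 1/(1 + 0.041687 + 0.0028840) = 1/1.0446 = 0.9573; α₂ = α₁·K2/[H⁺] = 0.002761
α₁ + 2α₂ = 0.9629
DIC = CA / (α₁ + 2α₂) = 2.22 / 0.9629 = 2.31 mmol/L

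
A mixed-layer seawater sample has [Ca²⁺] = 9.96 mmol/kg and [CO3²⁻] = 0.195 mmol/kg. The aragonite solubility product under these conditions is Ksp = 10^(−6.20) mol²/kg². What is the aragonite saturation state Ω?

Ksp = 10^(−6.20) = 6.310×10^-7
Ω = [Ca²⁺][CO3²⁻]/Ksp = (9.96×10^-3)(0.195×10^-3) / 6.310×10^-7 = 3.08

Ω = 3.08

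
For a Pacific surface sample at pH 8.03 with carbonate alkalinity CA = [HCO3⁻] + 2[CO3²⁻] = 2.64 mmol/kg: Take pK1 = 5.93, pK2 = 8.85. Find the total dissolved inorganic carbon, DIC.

CA = [HCO3⁻] + 2[CO3²⁻] = (α₁ + 2α₂)·DIC
At pH 8.03: [H⁺]/K1 = 10^-2.10 = 0.0079433, K2/[H⁺] = 10^-0.82 = 0.15136
α₁ = 1/(1 + 0.0079433 + 0.15136) = 1/1.1593 = 0.8626; α₂ = α₁·K2/[H⁺] = 0.1306
α₁ + 2α₂ = 1.1237
DIC = CA / (α₁ + 2α₂) = 2.64 / 1.1237 = 2.35 mmol/kg

DIC = 2.35 mmol/kg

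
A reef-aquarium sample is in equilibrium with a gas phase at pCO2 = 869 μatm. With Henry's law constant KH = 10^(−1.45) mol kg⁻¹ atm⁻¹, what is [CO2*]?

KH = 10^(−1.45) = 3.548×10^-2 mol kg⁻¹ atm⁻¹
[CO2*] = KH · pCO2 = 3.548×10^-2 × 869×10^-6 atm = 3.08×10^-5 mol/kg

[CO2*] = 30.8 μmol/kg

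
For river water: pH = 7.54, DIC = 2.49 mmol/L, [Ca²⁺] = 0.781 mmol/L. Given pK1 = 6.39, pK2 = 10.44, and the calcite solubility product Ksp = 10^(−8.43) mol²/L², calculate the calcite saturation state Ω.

Ω = 0.615

α₂ = 1 / (1 + [H⁺]/K2 + [H⁺]²/(K1K2)) = 1 / (1 + 10^+2.90 + 10^+1.75)
   = 1 / (1 + 794.33 + 56.234) = 1/851.56 = 0.001174
[CO3²⁻] = α₂ × DIC = 0.001174 × 2.49 = 0.002924 mmol/L = 2.924 μmol/L
Ksp = 10^(−8.43) = 3.715×10^-9
Ω = [Ca²⁺][CO3²⁻]/Ksp = (0.781×10^-3)(2.924×10^-6) / 3.715×10^-9 = 0.615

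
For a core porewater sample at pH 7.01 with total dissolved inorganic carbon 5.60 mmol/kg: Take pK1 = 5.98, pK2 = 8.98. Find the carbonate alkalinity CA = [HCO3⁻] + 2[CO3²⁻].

CA = [HCO3⁻] + 2[CO3²⁻] = (α₁ + 2α₂)·DIC
At pH 7.01: [H⁺]/K1 = 10^-1.03 = 0.093325, K2/[H⁺] = 10^-1.97 = 0.010715
α₁ = 1/(1 + 0.093325 + 0.010715) = 1/1.1040 = 0.9058; α₂ = α₁·K2/[H⁺] = 0.009705
α₁ + 2α₂ = 0.9252
CA = 0.9252 × 5.60 = 5.18 mmol/kg

CA = 5.18 mmol/kg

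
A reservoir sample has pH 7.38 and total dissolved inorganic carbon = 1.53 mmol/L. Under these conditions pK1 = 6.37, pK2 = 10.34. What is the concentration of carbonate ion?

α₂ = 1 / (1 + [H⁺]/K2 + [H⁺]²/(K1K2)) = 1 / (1 + 10^+2.96 + 10^+1.95)
   = 1 / (1 + 912.01 + 89.125) = 1/1002.1 = 0.0009979
[CO3²⁻] = α₂ × DIC = 0.0009979 × 1.53 = 0.00153 mmol/L = 1.53 μmol/L

[CO3²⁻] = 1.53 μmol/L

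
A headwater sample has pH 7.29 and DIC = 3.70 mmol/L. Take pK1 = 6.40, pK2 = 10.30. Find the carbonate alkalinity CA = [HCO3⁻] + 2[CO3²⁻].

CA = [HCO3⁻] + 2[CO3²⁻] = (α₁ + 2α₂)·DIC
At pH 7.29: [H⁺]/K1 = 10^-0.89 = 0.12882, K2/[H⁺] = 10^-3.01 = 0.00097724
α₁ = 1/(1 + 0.12882 + 0.00097724) = 1/1.1298 = 0.8851; α₂ = α₁·K2/[H⁺] = 0.0008650
α₁ + 2α₂ = 0.8868
CA = 0.8868 × 3.70 = 3.28 mmol/L

CA = 3.28 mmol/L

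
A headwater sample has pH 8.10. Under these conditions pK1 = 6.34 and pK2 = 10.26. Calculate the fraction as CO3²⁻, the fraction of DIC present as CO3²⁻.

α₂ = 0.00675

α₂ = 1 / (1 + [H⁺]/K2 + [H⁺]²/(K1K2)) = 1 / (1 + 10^+2.16 + 10^+0.40)
   = 1 / (1 + 144.54 + 2.5119) = 1/148.06 = 0.006754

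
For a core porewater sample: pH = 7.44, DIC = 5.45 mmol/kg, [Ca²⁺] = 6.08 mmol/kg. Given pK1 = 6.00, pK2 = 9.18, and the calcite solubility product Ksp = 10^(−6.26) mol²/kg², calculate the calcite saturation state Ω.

α₂ = 1 / (1 + [H⁺]/K2 + [H⁺]²/(K1K2)) = 1 / (1 + 10^+1.74 + 10^+0.30)
   = 1 / (1 + 54.954 + 1.9953) = 1/57.949 = 0.01726
[CO3²⁻] = α₂ × DIC = 0.01726 × 5.45 = 0.09405 mmol/kg
Ksp = 10^(−6.26) = 5.495×10^-7
Ω = [Ca²⁺][CO3²⁻]/Ksp = (6.08×10^-3)(9.405×10^-5) / 5.495×10^-7 = 1.04

Ω = 1.04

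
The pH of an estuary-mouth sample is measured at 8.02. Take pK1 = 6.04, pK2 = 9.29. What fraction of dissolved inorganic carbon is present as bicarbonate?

α₁ = 1 / (1 + [H⁺]/K1 + K2/[H⁺]) = 1 / (1 + 10^-1.98 + 10^-1.27)
   = 1 / (1 + 0.010471 + 0.053703) = 1/1.0642 = 0.9397

α₁ = 0.940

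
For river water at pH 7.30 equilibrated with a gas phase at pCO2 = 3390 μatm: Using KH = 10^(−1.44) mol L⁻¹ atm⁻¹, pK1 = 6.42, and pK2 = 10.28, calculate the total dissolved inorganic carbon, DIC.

[CO2*] = KH · pCO2 = 10^(−1.44) × 3390×10^-6 = 1.231×10^-4 mol/L
α₀ = 1/(1 + K1/[H⁺] + K1K2/[H⁺]²) = 1/(1 + 10^+0.88 + 10^-2.10) = 0.1164
DIC = [CO2*]/α₀ = 1.231×10^-4 / 0.1164 = 1.06 mmol/L

DIC = 1.06 mmol/L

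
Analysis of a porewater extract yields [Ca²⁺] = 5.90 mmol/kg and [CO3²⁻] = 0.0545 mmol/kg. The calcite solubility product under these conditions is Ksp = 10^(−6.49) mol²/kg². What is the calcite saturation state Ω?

Ksp = 10^(−6.49) = 3.236×10^-7
Ω = [Ca²⁺][CO3²⁻]/Ksp = (5.90×10^-3)(0.0545×10^-3) / 3.236×10^-7 = 0.994

Ω = 0.994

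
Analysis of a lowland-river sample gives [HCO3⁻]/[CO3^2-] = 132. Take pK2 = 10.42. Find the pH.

From K2 = [H⁺][CO3^2-]/[HCO3⁻]:  pH = pK2 − log₁₀([HCO3⁻]/[CO3^2-])
log₁₀(132) = +2.121
pH = 10.42 − (+2.121) = 8.30

pH = 8.30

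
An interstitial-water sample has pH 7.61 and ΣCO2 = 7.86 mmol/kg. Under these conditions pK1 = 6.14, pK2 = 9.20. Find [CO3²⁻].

[CO3²⁻] = 0.191 mmol/kg

α₂ = 1 / (1 + [H⁺]/K2 + [H⁺]²/(K1K2)) = 1 / (1 + 10^+1.59 + 10^+0.12)
   = 1 / (1 + 38.905 + 1.3183) = 1/41.223 = 0.02426
[CO3²⁻] = α₂ × DIC = 0.02426 × 7.86 = 0.191 mmol/kg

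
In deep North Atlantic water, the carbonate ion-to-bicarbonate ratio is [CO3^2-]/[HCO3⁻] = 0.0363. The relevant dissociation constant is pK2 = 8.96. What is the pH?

pH = 7.52

From K2 = [H⁺][CO3^2-]/[HCO3⁻]:  pH = pK2 + log₁₀([CO3^2-]/[HCO3⁻])
log₁₀(0.0363) = -1.440
pH = 8.96 + (-1.440) = 7.52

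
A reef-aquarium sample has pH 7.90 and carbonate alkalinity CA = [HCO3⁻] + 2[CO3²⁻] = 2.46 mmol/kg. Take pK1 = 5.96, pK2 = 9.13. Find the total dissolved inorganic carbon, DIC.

CA = [HCO3⁻] + 2[CO3²⁻] = (α₁ + 2α₂)·DIC
At pH 7.90: [H⁺]/K1 = 10^-1.94 = 0.011482, K2/[H⁺] = 10^-1.23 = 0.058884
α₁ = 1/(1 + 0.011482 + 0.058884) = 1/1.0704 = 0.9343; α₂ = α₁·K2/[H⁺] = 0.05501
α₁ + 2α₂ = 1.0443
DIC = CA / (α₁ + 2α₂) = 2.46 / 1.0443 = 2.36 mmol/kg

DIC = 2.36 mmol/kg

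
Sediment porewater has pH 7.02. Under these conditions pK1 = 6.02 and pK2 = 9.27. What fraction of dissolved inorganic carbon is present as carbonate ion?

α₂ = 1 / (1 + [H⁺]/K2 + [H⁺]²/(K1K2)) = 1 / (1 + 10^+2.25 + 10^+1.25)
   = 1 / (1 + 177.83 + 17.783) = 1/196.61 = 0.005086

α₂ = 0.00509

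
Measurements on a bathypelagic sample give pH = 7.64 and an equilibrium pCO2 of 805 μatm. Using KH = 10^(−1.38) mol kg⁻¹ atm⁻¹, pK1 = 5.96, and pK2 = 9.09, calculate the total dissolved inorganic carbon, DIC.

[CO2*] = KH · pCO2 = 10^(−1.38) × 805×10^-6 = 3.356×10^-5 mol/kg
α₀ = 1/(1 + K1/[H⁺] + K1K2/[H⁺]²) = 1/(1 + 10^+1.68 + 10^+0.23) = 0.01978
DIC = [CO2*]/α₀ = 3.356×10^-5 / 0.01978 = 1.70 mmol/kg

DIC = 1.70 mmol/kg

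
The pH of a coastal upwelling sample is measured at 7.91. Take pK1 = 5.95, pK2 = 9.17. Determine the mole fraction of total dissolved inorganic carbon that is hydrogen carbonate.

α₁ = 1 / (1 + [H⁺]/K1 + K2/[H⁺]) = 1 / (1 + 10^-1.96 + 10^-1.26)
   = 1 / (1 + 0.010965 + 0.054954) = 1/1.0659 = 0.9382

α₁ = 0.938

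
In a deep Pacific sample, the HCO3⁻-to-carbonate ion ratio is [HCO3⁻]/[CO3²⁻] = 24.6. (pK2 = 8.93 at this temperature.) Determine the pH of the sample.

From K2 = [H⁺][CO3²⁻]/[HCO3⁻]:  pH = pK2 − log₁₀([HCO3⁻]/[CO3²⁻])
log₁₀(24.6) = +1.391
pH = 8.93 − (+1.391) = 7.54

pH = 7.54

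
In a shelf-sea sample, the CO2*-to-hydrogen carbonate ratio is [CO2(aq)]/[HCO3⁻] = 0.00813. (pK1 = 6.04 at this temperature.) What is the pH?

pH = 8.13

From K1 = [H⁺][HCO3⁻]/[CO2(aq)]:  pH = pK1 − log₁₀([CO2(aq)]/[HCO3⁻])
log₁₀(0.00813) = -2.090
pH = 6.04 − (-2.090) = 8.13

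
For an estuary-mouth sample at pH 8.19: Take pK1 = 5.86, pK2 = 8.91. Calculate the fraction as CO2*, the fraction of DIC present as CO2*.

α₀ = 1 / (1 + K1/[H⁺] + K1K2/[H⁺]²) = 1 / (1 + 10^+2.33 + 10^+1.61)
   = 1 / (1 + 213.80 + 40.738) = 1/255.53 = 0.003913

α₀ = 0.00391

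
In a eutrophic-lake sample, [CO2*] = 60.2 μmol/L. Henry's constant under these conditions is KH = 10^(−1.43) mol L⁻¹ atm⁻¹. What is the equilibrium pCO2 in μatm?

KH = 10^(−1.43) = 3.715×10^-2 mol L⁻¹ atm⁻¹
pCO2 = [CO2*]/KH = 60.2×10^-6 / 3.715×10^-2 = 1.62×10^-3 atm = 1620 μatm

pCO2 = 1620 μatm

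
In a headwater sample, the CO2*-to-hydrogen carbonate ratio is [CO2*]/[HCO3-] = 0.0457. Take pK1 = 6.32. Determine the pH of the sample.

From K1 = [H⁺][HCO3-]/[CO2*]:  pH = pK1 − log₁₀([CO2*]/[HCO3-])
log₁₀(0.0457) = -1.340
pH = 6.32 − (-1.340) = 7.66

pH = 7.66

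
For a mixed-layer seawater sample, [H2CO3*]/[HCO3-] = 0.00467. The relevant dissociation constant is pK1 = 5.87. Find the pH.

From K1 = [H⁺][HCO3-]/[H2CO3*]:  pH = pK1 − log₁₀([H2CO3*]/[HCO3-])
log₁₀(0.00467) = -2.331
pH = 5.87 − (-2.331) = 8.20

pH = 8.20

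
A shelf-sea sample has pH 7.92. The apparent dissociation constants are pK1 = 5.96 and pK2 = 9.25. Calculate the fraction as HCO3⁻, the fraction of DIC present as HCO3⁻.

α₁ = 1 / (1 + [H⁺]/K1 + K2/[H⁺]) = 1 / (1 + 10^-1.96 + 10^-1.33)
   = 1 / (1 + 0.010965 + 0.046774) = 1/1.0577 = 0.9454

α₁ = 0.945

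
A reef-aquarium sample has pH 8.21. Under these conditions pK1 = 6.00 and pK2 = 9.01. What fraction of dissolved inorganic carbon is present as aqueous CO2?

α₀ = 1 / (1 + K1/[H⁺] + K1K2/[H⁺]²) = 1 / (1 + 10^+2.21 + 10^+1.41)
   = 1 / (1 + 162.18 + 25.704) = 1/188.88 = 0.005294

α₀ = 0.00529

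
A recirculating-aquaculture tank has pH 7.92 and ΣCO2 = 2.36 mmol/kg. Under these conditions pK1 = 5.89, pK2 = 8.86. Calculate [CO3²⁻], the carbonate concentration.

[CO3²⁻] = 0.241 mmol/kg

α₂ = 1 / (1 + [H⁺]/K2 + [H⁺]²/(K1K2)) = 1 / (1 + 10^+0.94 + 10^-1.09)
   = 1 / (1 + 8.7096 + 0.081283) = 1/9.7909 = 0.1021
[CO3²⁻] = α₂ × DIC = 0.1021 × 2.36 = 0.241 mmol/kg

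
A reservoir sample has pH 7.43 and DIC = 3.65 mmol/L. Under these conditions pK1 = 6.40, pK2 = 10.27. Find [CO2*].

[CO2*] = 0.311 mmol/L

α₀ = 1 / (1 + K1/[H⁺] + K1K2/[H⁺]²) = 1 / (1 + 10^+1.03 + 10^-1.81)
   = 1 / (1 + 10.715 + 0.015488) = 1/11.731 = 0.08525
[CO2*] = α₀ × DIC = 0.08525 × 3.65 = 0.311 mmol/L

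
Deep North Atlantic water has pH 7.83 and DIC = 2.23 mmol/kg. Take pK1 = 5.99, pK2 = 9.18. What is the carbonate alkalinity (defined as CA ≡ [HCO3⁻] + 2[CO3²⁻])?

CA = [HCO3⁻] + 2[CO3²⁻] = (α₁ + 2α₂)·DIC
At pH 7.83: [H⁺]/K1 = 10^-1.84 = 0.014454, K2/[H⁺] = 10^-1.35 = 0.044668
α₁ = 1/(1 + 0.014454 + 0.044668) = 1/1.0591 = 0.9442; α₂ = α₁·K2/[H⁺] = 0.04217
α₁ + 2α₂ = 1.0285
CA = 1.0285 × 2.23 = 2.29 mmol/kg

CA = 2.29 mmol/kg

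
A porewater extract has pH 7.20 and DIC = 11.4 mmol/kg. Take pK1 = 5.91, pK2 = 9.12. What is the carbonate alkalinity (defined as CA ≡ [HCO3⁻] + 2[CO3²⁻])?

CA = 11.0 mmol/kg

CA = [HCO3⁻] + 2[CO3²⁻] = (α₁ + 2α₂)·DIC
At pH 7.20: [H⁺]/K1 = 10^-1.29 = 0.051286, K2/[H⁺] = 10^-1.92 = 0.012023
α₁ = 1/(1 + 0.051286 + 0.012023) = 1/1.0633 = 0.9405; α₂ = α₁·K2/[H⁺] = 0.01131
α₁ + 2α₂ = 0.9631
CA = 0.9631 × 11.4 = 11.0 mmol/kg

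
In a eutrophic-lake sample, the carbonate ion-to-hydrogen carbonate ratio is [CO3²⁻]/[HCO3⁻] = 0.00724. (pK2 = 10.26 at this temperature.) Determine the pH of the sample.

From K2 = [H⁺][CO3²⁻]/[HCO3⁻]:  pH = pK2 + log₁₀([CO3²⁻]/[HCO3⁻])
log₁₀(0.00724) = -2.140
pH = 10.26 + (-2.140) = 8.12

pH = 8.12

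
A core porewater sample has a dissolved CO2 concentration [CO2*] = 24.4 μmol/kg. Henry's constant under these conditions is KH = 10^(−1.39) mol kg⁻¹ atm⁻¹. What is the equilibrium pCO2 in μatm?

pCO2 = 599 μatm

KH = 10^(−1.39) = 4.074×10^-2 mol kg⁻¹ atm⁻¹
pCO2 = [CO2*]/KH = 24.4×10^-6 / 4.074×10^-2 = 5.99×10^-4 atm = 599 μatm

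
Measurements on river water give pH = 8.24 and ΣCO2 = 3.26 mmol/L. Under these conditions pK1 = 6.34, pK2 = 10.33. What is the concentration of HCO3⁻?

[HCO3⁻] = 3.19 mmol/L

α₁ = 1 / (1 + [H⁺]/K1 + K2/[H⁺]) = 1 / (1 + 10^-1.90 + 10^-2.09)
   = 1 / (1 + 0.012589 + 0.0081283) = 1/1.0207 = 0.9797
[HCO3⁻] = α₁ × DIC = 0.9797 × 3.26 = 3.19 mmol/L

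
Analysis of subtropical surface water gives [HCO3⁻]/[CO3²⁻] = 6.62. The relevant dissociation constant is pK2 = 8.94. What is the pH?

From K2 = [H⁺][CO3²⁻]/[HCO3⁻]:  pH = pK2 − log₁₀([HCO3⁻]/[CO3²⁻])
log₁₀(6.62) = +0.821
pH = 8.94 − (+0.821) = 8.12

pH = 8.12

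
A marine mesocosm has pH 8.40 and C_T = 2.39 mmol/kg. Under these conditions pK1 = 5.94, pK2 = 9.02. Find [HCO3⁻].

α₁ = 1 / (1 + [H⁺]/K1 + K2/[H⁺]) = 1 / (1 + 10^-2.46 + 10^-0.62)
   = 1 / (1 + 0.0034674 + 0.23988) = 1/1.2434 = 0.8043
[HCO3⁻] = α₁ × DIC = 0.8043 × 2.39 = 1.92 mmol/kg

[HCO3⁻] = 1.92 mmol/kg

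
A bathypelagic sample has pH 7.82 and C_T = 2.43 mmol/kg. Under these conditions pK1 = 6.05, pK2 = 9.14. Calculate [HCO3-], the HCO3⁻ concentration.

α₁ = 1 / (1 + [H⁺]/K1 + K2/[H⁺]) = 1 / (1 + 10^-1.77 + 10^-1.32)
   = 1 / (1 + 0.016982 + 0.047863) = 1/1.0648 = 0.9391
[HCO3⁻] = α₁ × DIC = 0.9391 × 2.43 = 2.28 mmol/kg

[HCO3⁻] = 2.28 mmol/kg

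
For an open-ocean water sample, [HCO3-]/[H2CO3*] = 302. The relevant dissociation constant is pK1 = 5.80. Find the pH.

pH = 8.28

From K1 = [H⁺][HCO3-]/[H2CO3*]:  pH = pK1 + log₁₀([HCO3-]/[H2CO3*])
log₁₀(302) = +2.480
pH = 5.80 + (+2.480) = 8.28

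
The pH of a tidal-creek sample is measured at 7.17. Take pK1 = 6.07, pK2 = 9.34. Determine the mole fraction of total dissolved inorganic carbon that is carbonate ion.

α₂ = 1 / (1 + [H⁺]/K2 + [H⁺]²/(K1K2)) = 1 / (1 + 10^+2.17 + 10^+1.07)
   = 1 / (1 + 147.91 + 11.749) = 1/160.66 = 0.006224

α₂ = 0.00622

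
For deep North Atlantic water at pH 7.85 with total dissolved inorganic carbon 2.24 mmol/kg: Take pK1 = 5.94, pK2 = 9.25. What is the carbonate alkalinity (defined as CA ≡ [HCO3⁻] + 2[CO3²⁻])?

CA = [HCO3⁻] + 2[CO3²⁻] = (α₁ + 2α₂)·DIC
At pH 7.85: [H⁺]/K1 = 10^-1.91 = 0.012303, K2/[H⁺] = 10^-1.40 = 0.039811
α₁ = 1/(1 + 0.012303 + 0.039811) = 1/1.0521 = 0.9505; α₂ = α₁·K2/[H⁺] = 0.03784
α₁ + 2α₂ = 1.0261
CA = 1.0261 × 2.24 = 2.30 mmol/kg

CA = 2.30 mmol/kg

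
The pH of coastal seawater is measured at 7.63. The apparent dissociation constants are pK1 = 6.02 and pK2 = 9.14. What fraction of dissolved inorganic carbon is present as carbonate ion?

α₂ = 0.0293

α₂ = 1 / (1 + [H⁺]/K2 + [H⁺]²/(K1K2)) = 1 / (1 + 10^+1.51 + 10^-0.10)
   = 1 / (1 + 32.359 + 0.79433) = 1/34.154 = 0.02928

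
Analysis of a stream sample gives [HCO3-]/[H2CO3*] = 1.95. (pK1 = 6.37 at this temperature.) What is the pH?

From K1 = [H⁺][HCO3-]/[H2CO3*]:  pH = pK1 + log₁₀([HCO3-]/[H2CO3*])
log₁₀(1.95) = +0.290
pH = 6.37 + (+0.290) = 6.66

pH = 6.66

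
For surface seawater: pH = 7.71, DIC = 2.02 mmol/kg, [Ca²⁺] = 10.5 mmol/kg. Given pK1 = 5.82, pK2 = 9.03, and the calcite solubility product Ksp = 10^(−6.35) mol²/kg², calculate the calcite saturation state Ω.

Ω = 2.14

α₂ = 1 / (1 + [H⁺]/K2 + [H⁺]²/(K1K2)) = 1 / (1 + 10^+1.32 + 10^-0.57)
   = 1 / (1 + 20.893 + 0.26915) = 1/22.162 = 0.04512
[CO3²⁻] = α₂ × DIC = 0.04512 × 2.02 = 0.09115 mmol/kg
Ksp = 10^(−6.35) = 4.467×10^-7
Ω = [Ca²⁺][CO3²⁻]/Ksp = (10.5×10^-3)(9.115×10^-5) / 4.467×10^-7 = 2.14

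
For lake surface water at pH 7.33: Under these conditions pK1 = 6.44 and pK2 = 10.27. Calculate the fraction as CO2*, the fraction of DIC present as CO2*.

α₀ = 1 / (1 + K1/[H⁺] + K1K2/[H⁺]²) = 1 / (1 + 10^+0.89 + 10^-2.05)
   = 1 / (1 + 7.7625 + 0.0089125) = 1/8.7714 = 0.1140

α₀ = 0.114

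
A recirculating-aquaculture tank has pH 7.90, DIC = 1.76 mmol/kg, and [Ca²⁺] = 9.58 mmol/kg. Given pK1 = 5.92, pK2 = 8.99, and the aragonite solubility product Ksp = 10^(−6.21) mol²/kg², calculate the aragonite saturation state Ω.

α₂ = 1 / (1 + [H⁺]/K2 + [H⁺]²/(K1K2)) = 1 / (1 + 10^+1.09 + 10^-0.89)
   = 1 / (1 + 12.303 + 0.12882) = 1/13.432 = 0.07445
[CO3²⁻] = α₂ × DIC = 0.07445 × 1.76 = 0.1310 mmol/kg
Ksp = 10^(−6.21) = 6.166×10^-7
Ω = [Ca²⁺][CO3²⁻]/Ksp = (9.58×10^-3)(1.310×10^-4) / 6.166×10^-7 = 2.04

Ω = 2.04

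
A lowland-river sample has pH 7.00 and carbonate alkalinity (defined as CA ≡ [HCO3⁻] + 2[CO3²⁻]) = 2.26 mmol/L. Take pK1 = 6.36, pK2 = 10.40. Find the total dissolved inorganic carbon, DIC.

DIC = 2.78 mmol/L

CA = [HCO3⁻] + 2[CO3²⁻] = (α₁ + 2α₂)·DIC
At pH 7.00: [H⁺]/K1 = 10^-0.64 = 0.22909, K2/[H⁺] = 10^-3.40 = 0.00039811
α₁ = 1/(1 + 0.22909 + 0.00039811) = 1/1.2295 = 0.8133; α₂ = α₁·K2/[H⁺] = 0.0003238
α₁ + 2α₂ = 0.8140
DIC = CA / (α₁ + 2α₂) = 2.26 / 0.8140 = 2.78 mmol/L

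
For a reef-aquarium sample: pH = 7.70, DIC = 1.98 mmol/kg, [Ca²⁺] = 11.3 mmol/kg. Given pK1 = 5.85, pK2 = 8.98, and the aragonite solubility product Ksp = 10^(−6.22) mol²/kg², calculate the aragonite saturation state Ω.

α₂ = 1 / (1 + [H⁺]/K2 + [H⁺]²/(K1K2)) = 1 / (1 + 10^+1.28 + 10^-0.57)
   = 1 / (1 + 19.055 + 0.26915) = 1/20.324 = 0.04920
[CO3²⁻] = α₂ × DIC = 0.04920 × 1.98 = 0.09742 mmol/kg
Ksp = 10^(−6.22) = 6.026×10^-7
Ω = [Ca²⁺][CO3²⁻]/Ksp = (11.3×10^-3)(9.742×10^-5) / 6.026×10^-7 = 1.83

Ω = 1.83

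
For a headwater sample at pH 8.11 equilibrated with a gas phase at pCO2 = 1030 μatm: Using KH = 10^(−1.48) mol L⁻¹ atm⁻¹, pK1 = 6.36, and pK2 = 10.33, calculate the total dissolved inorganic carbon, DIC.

DIC = 1.96 mmol/L

[CO2*] = KH · pCO2 = 10^(−1.48) × 1030×10^-6 = 3.411×10^-5 mol/L
α₀ = 1/(1 + K1/[H⁺] + K1K2/[H⁺]²) = 1/(1 + 10^+1.75 + 10^-0.47) = 0.01737
DIC = [CO2*]/α₀ = 3.411×10^-5 / 0.01737 = 1.96 mmol/L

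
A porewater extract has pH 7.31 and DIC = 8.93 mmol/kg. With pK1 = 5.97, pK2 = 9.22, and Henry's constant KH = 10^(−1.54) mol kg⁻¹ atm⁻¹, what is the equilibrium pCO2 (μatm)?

pCO2 = 1.34×10^4 μatm

α₀ = 1 / (1 + K1/[H⁺] + K1K2/[H⁺]²) = 1 / (1 + 10^+1.34 + 10^-0.57)
   = 1 / (1 + 21.878 + 0.26915) = 1/23.147 = 0.04320
[CO2*] = α₀ × DIC = 0.04320 × 8.93 = 0.3858 mmol/kg
pCO2 = [CO2*]/KH = 3.858×10^-4 / 2.884×10^-2 = 1.34×10^4 μatm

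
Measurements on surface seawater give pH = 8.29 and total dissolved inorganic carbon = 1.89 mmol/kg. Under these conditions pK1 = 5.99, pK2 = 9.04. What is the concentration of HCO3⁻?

[HCO3⁻] = 1.60 mmol/kg

α₁ = 1 / (1 + [H⁺]/K1 + K2/[H⁺]) = 1 / (1 + 10^-2.30 + 10^-0.75)
   = 1 / (1 + 0.0050119 + 0.17783) = 1/1.1828 = 0.8454
[HCO3⁻] = α₁ × DIC = 0.8454 × 1.89 = 1.60 mmol/kg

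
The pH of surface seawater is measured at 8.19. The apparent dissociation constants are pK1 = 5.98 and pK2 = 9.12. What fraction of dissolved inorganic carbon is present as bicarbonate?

α₁ = 1 / (1 + [H⁺]/K1 + K2/[H⁺]) = 1 / (1 + 10^-2.21 + 10^-0.93)
   = 1 / (1 + 0.0061660 + 0.11749) = 1/1.1237 = 0.8900

α₁ = 0.890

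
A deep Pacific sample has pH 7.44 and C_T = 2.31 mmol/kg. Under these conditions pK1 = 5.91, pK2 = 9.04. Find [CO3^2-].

[CO3²⁻] = 0.0550 mmol/kg

α₂ = 1 / (1 + [H⁺]/K2 + [H⁺]²/(K1K2)) = 1 / (1 + 10^+1.60 + 10^+0.07)
   = 1 / (1 + 39.811 + 1.1749) = 1/41.986 = 0.02382
[CO3²⁻] = α₂ × DIC = 0.02382 × 2.31 = 0.0550 mmol/kg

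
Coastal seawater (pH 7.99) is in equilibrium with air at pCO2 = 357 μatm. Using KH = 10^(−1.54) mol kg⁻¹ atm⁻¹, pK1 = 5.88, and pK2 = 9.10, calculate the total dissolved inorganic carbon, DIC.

[CO2*] = KH · pCO2 = 10^(−1.54) × 357×10^-6 = 1.030×10^-5 mol/kg
α₀ = 1/(1 + K1/[H⁺] + K1K2/[H⁺]²) = 1/(1 + 10^+2.11 + 10^+1.00) = 0.007152
DIC = [CO2*]/α₀ = 1.030×10^-5 / 0.007152 = 1.44 mmol/kg

DIC = 1.44 mmol/kg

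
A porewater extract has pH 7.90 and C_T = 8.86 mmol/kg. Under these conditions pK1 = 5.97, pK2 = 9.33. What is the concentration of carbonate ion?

α₂ = 1 / (1 + [H⁺]/K2 + [H⁺]²/(K1K2)) = 1 / (1 + 10^+1.43 + 10^-0.50)
   = 1 / (1 + 26.915 + 0.31623) = 1/28.232 = 0.03542
[CO3²⁻] = α₂ × DIC = 0.03542 × 8.86 = 0.314 mmol/kg

[CO3²⁻] = 0.314 mmol/kg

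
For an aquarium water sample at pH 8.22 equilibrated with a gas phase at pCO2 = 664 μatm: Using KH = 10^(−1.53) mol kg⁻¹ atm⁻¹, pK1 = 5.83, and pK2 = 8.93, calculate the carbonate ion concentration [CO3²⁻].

[CO3²⁻] = 0.938 mmol/kg

[CO2*] = KH · pCO2 = 10^(−1.53) × 664×10^-6 = 1.960×10^-5 mol/kg
α₀ = 1/(1 + K1/[H⁺] + K1K2/[H⁺]²) = 1/(1 + 10^+2.39 + 10^+1.68) = 0.003398
DIC = [CO2*]/α₀ = 1.960×10^-5 / 0.003398 = 5.768 mmol/kg
[CO3²⁻] = α₂·DIC; α₂ = 0.1626, so [CO3²⁻] = 0.1626 × 5.768 = 0.938 mmol/kg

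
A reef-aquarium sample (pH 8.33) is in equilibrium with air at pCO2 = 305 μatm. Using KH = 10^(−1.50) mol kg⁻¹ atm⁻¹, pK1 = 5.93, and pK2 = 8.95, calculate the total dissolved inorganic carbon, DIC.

[CO2*] = KH · pCO2 = 10^(−1.50) × 305×10^-6 = 9.645×10^-6 mol/kg
α₀ = 1/(1 + K1/[H⁺] + K1K2/[H⁺]²) = 1/(1 + 10^+2.40 + 10^+1.78) = 0.003201
DIC = [CO2*]/α₀ = 9.645×10^-6 / 0.003201 = 3.01 mmol/kg

DIC = 3.01 mmol/kg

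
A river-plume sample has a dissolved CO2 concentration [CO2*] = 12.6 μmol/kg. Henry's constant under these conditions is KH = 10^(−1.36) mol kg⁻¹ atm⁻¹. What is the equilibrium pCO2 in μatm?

pCO2 = 289 μatm

KH = 10^(−1.36) = 4.365×10^-2 mol kg⁻¹ atm⁻¹
pCO2 = [CO2*]/KH = 12.6×10^-6 / 4.365×10^-2 = 2.89×10^-4 atm = 289 μatm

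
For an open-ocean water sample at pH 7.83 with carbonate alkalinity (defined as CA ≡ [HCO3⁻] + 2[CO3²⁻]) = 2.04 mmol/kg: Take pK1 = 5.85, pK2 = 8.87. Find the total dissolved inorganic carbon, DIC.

DIC = 1.90 mmol/kg

CA = [HCO3⁻] + 2[CO3²⁻] = (α₁ + 2α₂)·DIC
At pH 7.83: [H⁺]/K1 = 10^-1.98 = 0.010471, K2/[H⁺] = 10^-1.04 = 0.091201
α₁ = 1/(1 + 0.010471 + 0.091201) = 1/1.1017 = 0.9077; α₂ = α₁·K2/[H⁺] = 0.08278
α₁ + 2α₂ = 1.0733
DIC = CA / (α₁ + 2α₂) = 2.04 / 1.0733 = 1.90 mmol/kg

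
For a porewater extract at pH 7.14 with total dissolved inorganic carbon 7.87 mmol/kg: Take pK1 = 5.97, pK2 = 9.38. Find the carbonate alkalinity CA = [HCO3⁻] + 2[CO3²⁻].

CA = [HCO3⁻] + 2[CO3²⁻] = (α₁ + 2α₂)·DIC
At pH 7.14: [H⁺]/K1 = 10^-1.17 = 0.067608, K2/[H⁺] = 10^-2.24 = 0.0057544
α₁ = 1/(1 + 0.067608 + 0.0057544) = 1/1.0734 = 0.9317; α₂ = α₁·K2/[H⁺] = 0.005361
α₁ + 2α₂ = 0.9424
CA = 0.9424 × 7.87 = 7.42 mmol/kg

CA = 7.42 mmol/kg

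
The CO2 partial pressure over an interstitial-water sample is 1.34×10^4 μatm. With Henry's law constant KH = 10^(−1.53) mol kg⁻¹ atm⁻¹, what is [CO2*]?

KH = 10^(−1.53) = 2.951×10^-2 mol kg⁻¹ atm⁻¹
[CO2*] = KH · pCO2 = 2.951×10^-2 × 1.34×10^4×10^-6 atm = 3.95×10^-4 mol/kg

[CO2*] = 395 μmol/kg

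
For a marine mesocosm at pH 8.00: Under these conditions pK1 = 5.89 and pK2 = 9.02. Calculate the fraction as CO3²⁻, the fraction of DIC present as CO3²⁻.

α₂ = 1 / (1 + [H⁺]/K2 + [H⁺]²/(K1K2)) = 1 / (1 + 10^+1.02 + 10^-1.09)
   = 1 / (1 + 10.471 + 0.081283) = 1/11.553 = 0.08656

α₂ = 0.0866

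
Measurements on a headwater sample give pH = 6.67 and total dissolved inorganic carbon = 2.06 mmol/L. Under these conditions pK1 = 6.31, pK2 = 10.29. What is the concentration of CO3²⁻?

α₂ = 1 / (1 + [H⁺]/K2 + [H⁺]²/(K1K2)) = 1 / (1 + 10^+3.62 + 10^+3.26)
   = 1 / (1 + 4168.7 + 1819.7) = 1/5989.4 = 0.0001670
[CO3²⁻] = α₂ × DIC = 0.0001670 × 2.06 = 0.000344 mmol/L = 0.344 μmol/L

[CO3²⁻] = 0.344 μmol/L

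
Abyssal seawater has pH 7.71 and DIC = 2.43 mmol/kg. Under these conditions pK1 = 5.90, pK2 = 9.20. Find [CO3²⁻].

α₂ = 1 / (1 + [H⁺]/K2 + [H⁺]²/(K1K2)) = 1 / (1 + 10^+1.49 + 10^-0.32)
   = 1 / (1 + 30.903 + 0.47863) = 1/32.382 = 0.03088
[CO3²⁻] = α₂ × DIC = 0.03088 × 2.43 = 0.0750 mmol/kg

[CO3²⁻] = 0.0750 mmol/kg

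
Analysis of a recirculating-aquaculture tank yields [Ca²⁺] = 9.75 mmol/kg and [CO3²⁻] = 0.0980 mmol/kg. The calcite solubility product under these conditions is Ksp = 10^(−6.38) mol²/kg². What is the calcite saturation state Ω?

Ksp = 10^(−6.38) = 4.169×10^-7
Ω = [Ca²⁺][CO3²⁻]/Ksp = (9.75×10^-3)(0.0980×10^-3) / 4.169×10^-7 = 2.29

Ω = 2.29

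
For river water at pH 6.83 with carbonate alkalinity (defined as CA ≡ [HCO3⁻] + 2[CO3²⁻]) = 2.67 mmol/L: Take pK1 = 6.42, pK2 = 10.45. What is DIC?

DIC = 3.71 mmol/L

CA = [HCO3⁻] + 2[CO3²⁻] = (α₁ + 2α₂)·DIC
At pH 6.83: [H⁺]/K1 = 10^-0.41 = 0.38905, K2/[H⁺] = 10^-3.62 = 0.00023988
α₁ = 1/(1 + 0.38905 + 0.00023988) = 1/1.3893 = 0.7198; α₂ = α₁·K2/[H⁺] = 0.0001727
α₁ + 2α₂ = 0.7201
DIC = CA / (α₁ + 2α₂) = 2.67 / 0.7201 = 3.71 mmol/L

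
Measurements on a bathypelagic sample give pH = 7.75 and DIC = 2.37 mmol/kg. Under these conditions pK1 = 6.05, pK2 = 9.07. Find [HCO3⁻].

α₁ = 1 / (1 + [H⁺]/K1 + K2/[H⁺]) = 1 / (1 + 10^-1.70 + 10^-1.32)
   = 1 / (1 + 0.019953 + 0.047863) = 1/1.0678 = 0.9365
[HCO3⁻] = α₁ × DIC = 0.9365 × 2.37 = 2.22 mmol/kg

[HCO3⁻] = 2.22 mmol/kg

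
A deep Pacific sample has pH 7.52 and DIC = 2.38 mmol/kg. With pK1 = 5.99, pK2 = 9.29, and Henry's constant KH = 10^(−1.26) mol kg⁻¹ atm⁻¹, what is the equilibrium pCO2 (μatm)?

α₀ = 1 / (1 + K1/[H⁺] + K1K2/[H⁺]²) = 1 / (1 + 10^+1.53 + 10^-0.24)
   = 1 / (1 + 33.884 + 0.57544) = 1/35.460 = 0.02820
[CO2*] = α₀ × DIC = 0.02820 × 2.38 = 0.06712 mmol/kg
pCO2 = [CO2*]/KH = 6.712×10^-5 / 5.495×10^-2 = 1220 μatm

pCO2 = 1220 μatm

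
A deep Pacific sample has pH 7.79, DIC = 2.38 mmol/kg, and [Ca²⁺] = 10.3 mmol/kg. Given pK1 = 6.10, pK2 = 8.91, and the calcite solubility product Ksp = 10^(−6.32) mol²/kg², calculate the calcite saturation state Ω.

Ω = 3.54

α₂ = 1 / (1 + [H⁺]/K2 + [H⁺]²/(K1K2)) = 1 / (1 + 10^+1.12 + 10^-0.57)
   = 1 / (1 + 13.183 + 0.26915) = 1/14.452 = 0.06920
[CO3²⁻] = α₂ × DIC = 0.06920 × 2.38 = 0.1647 mmol/kg
Ksp = 10^(−6.32) = 4.786×10^-7
Ω = [Ca²⁺][CO3²⁻]/Ksp = (10.3×10^-3)(1.647×10^-4) / 4.786×10^-7 = 3.54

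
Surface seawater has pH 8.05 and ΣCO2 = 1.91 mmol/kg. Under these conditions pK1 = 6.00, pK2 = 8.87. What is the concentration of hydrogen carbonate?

α₁ = 1 / (1 + [H⁺]/K1 + K2/[H⁺]) = 1 / (1 + 10^-2.05 + 10^-0.82)
   = 1 / (1 + 0.0089125 + 0.15136) = 1/1.1603 = 0.8619
[HCO3⁻] = α₁ × DIC = 0.8619 × 1.91 = 1.65 mmol/kg

[HCO3⁻] = 1.65 mmol/kg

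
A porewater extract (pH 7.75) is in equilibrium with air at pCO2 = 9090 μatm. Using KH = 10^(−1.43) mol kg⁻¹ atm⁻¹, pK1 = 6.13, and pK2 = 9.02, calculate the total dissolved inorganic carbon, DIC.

[CO2*] = KH · pCO2 = 10^(−1.43) × 9090×10^-6 = 3.377×10^-4 mol/kg
α₀ = 1/(1 + K1/[H⁺] + K1K2/[H⁺]²) = 1/(1 + 10^+1.62 + 10^+0.35) = 0.02226
DIC = [CO2*]/α₀ = 3.377×10^-4 / 0.02226 = 15.2 mmol/kg

DIC = 15.2 mmol/kg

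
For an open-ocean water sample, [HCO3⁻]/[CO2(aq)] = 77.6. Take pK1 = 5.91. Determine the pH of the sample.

pH = 7.80

From K1 = [H⁺][HCO3⁻]/[CO2(aq)]:  pH = pK1 + log₁₀([HCO3⁻]/[CO2(aq)])
log₁₀(77.6) = +1.890
pH = 5.91 + (+1.890) = 7.80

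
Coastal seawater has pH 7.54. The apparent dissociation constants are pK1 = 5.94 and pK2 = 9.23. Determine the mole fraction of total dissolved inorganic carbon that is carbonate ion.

α₂ = 0.0195

α₂ = 1 / (1 + [H⁺]/K2 + [H⁺]²/(K1K2)) = 1 / (1 + 10^+1.69 + 10^+0.09)
   = 1 / (1 + 48.978 + 1.2303) = 1/51.208 = 0.01953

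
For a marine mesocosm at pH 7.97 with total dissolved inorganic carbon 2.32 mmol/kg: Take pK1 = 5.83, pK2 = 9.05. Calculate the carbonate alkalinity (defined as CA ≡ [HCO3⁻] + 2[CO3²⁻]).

CA = [HCO3⁻] + 2[CO3²⁻] = (α₁ + 2α₂)·DIC
At pH 7.97: [H⁺]/K1 = 10^-2.14 = 0.0072444, K2/[H⁺] = 10^-1.08 = 0.083176
α₁ = 1/(1 + 0.0072444 + 0.083176) = 1/1.0904 = 0.9171; α₂ = α₁·K2/[H⁺] = 0.07628
α₁ + 2α₂ = 1.0696
CA = 1.0696 × 2.32 = 2.48 mmol/kg

CA = 2.48 mmol/kg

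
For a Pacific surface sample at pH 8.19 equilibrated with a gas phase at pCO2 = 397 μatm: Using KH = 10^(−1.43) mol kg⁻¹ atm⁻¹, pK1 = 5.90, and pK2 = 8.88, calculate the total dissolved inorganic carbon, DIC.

[CO2*] = KH · pCO2 = 10^(−1.43) × 397×10^-6 = 1.475×10^-5 mol/kg
α₀ = 1/(1 + K1/[H⁺] + K1K2/[H⁺]²) = 1/(1 + 10^+2.29 + 10^+1.60) = 0.004241
DIC = [CO2*]/α₀ = 1.475×10^-5 / 0.004241 = 3.48 mmol/kg

DIC = 3.48 mmol/kg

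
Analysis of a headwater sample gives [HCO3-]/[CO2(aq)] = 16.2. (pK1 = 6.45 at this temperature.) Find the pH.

pH = 7.66

From K1 = [H⁺][HCO3-]/[CO2(aq)]:  pH = pK1 + log₁₀([HCO3-]/[CO2(aq)])
log₁₀(16.2) = +1.210
pH = 6.45 + (+1.210) = 7.66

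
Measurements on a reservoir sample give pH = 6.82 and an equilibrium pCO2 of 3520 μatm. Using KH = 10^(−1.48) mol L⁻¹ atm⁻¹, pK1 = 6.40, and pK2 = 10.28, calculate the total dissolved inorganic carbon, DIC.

DIC = 0.423 mmol/L

[CO2*] = KH · pCO2 = 10^(−1.48) × 3520×10^-6 = 1.166×10^-4 mol/L
α₀ = 1/(1 + K1/[H⁺] + K1K2/[H⁺]²) = 1/(1 + 10^+0.42 + 10^-3.04) = 0.2754
DIC = [CO2*]/α₀ = 1.166×10^-4 / 0.2754 = 0.423 mmol/L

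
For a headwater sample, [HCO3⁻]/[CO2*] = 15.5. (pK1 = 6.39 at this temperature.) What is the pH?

pH = 7.58

From K1 = [H⁺][HCO3⁻]/[CO2*]:  pH = pK1 + log₁₀([HCO3⁻]/[CO2*])
log₁₀(15.5) = +1.190
pH = 6.39 + (+1.190) = 7.58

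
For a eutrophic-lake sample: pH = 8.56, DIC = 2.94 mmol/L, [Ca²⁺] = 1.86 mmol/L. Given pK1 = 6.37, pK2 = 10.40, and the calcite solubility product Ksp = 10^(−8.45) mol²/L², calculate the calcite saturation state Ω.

Ω = 21.8

α₂ = 1 / (1 + [H⁺]/K2 + [H⁺]²/(K1K2)) = 1 / (1 + 10^+1.84 + 10^-0.35)
   = 1 / (1 + 69.183 + 0.44668) = 1/70.630 = 0.01416
[CO3²⁻] = α₂ × DIC = 0.01416 × 2.94 = 0.04163 mmol/L
Ksp = 10^(−8.45) = 3.548×10^-9
Ω = [Ca²⁺][CO3²⁻]/Ksp = (1.86×10^-3)(4.163×10^-5) / 3.548×10^-9 = 21.8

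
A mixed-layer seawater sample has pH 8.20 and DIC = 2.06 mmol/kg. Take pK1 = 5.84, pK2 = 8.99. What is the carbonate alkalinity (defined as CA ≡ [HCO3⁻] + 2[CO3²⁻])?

CA = [HCO3⁻] + 2[CO3²⁻] = (α₁ + 2α₂)·DIC
At pH 8.20: [H⁺]/K1 = 10^-2.36 = 0.0043652, K2/[H⁺] = 10^-0.79 = 0.16218
α₁ = 1/(1 + 0.0043652 + 0.16218) = 1/1.1665 = 0.8572; α₂ = α₁·K2/[H⁺] = 0.1390
α₁ + 2α₂ = 1.1353
CA = 1.1353 × 2.06 = 2.34 mmol/kg

CA = 2.34 mmol/kg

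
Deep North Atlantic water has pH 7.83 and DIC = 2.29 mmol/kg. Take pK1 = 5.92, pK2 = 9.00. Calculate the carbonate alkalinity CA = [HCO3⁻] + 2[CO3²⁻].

CA = [HCO3⁻] + 2[CO3²⁻] = (α₁ + 2α₂)·DIC
At pH 7.83: [H⁺]/K1 = 10^-1.91 = 0.012303, K2/[H⁺] = 10^-1.17 = 0.067608
α₁ = 1/(1 + 0.012303 + 0.067608) = 1/1.0799 = 0.9260; α₂ = α₁·K2/[H⁺] = 0.06261
α₁ + 2α₂ = 1.0512
CA = 1.0512 × 2.29 = 2.41 mmol/kg

CA = 2.41 mmol/kg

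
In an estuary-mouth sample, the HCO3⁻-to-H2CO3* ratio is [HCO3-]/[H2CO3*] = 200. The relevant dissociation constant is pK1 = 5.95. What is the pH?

pH = 8.25

From K1 = [H⁺][HCO3-]/[H2CO3*]:  pH = pK1 + log₁₀([HCO3-]/[H2CO3*])
log₁₀(200) = +2.301
pH = 5.95 + (+2.301) = 8.25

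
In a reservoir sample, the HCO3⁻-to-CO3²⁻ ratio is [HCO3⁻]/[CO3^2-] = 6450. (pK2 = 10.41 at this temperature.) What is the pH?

pH = 6.60

From K2 = [H⁺][CO3^2-]/[HCO3⁻]:  pH = pK2 − log₁₀([HCO3⁻]/[CO3^2-])
log₁₀(6450) = +3.810
pH = 10.41 − (+3.810) = 6.60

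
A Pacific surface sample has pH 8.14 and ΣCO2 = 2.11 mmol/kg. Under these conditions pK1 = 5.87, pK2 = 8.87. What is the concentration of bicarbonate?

α₁ = 1 / (1 + [H⁺]/K1 + K2/[H⁺]) = 1 / (1 + 10^-2.27 + 10^-0.73)
   = 1 / (1 + 0.0053703 + 0.18621) = 1/1.1916 = 0.8392
[HCO3⁻] = α₁ × DIC = 0.8392 × 2.11 = 1.77 mmol/kg

[HCO3⁻] = 1.77 mmol/kg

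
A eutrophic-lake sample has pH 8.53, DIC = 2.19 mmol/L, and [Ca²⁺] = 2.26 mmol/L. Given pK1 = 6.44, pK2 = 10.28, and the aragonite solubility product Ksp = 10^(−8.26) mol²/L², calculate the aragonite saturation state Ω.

α₂ = 1 / (1 + [H⁺]/K2 + [H⁺]²/(K1K2)) = 1 / (1 + 10^+1.75 + 10^-0.34)
   = 1 / (1 + 56.234 + 0.45709) = 1/57.691 = 0.01733
[CO3²⁻] = α₂ × DIC = 0.01733 × 2.19 = 0.03796 mmol/L
Ksp = 10^(−8.26) = 5.495×10^-9
Ω = [Ca²⁺][CO3²⁻]/Ksp = (2.26×10^-3)(3.796×10^-5) / 5.495×10^-9 = 15.6

Ω = 15.6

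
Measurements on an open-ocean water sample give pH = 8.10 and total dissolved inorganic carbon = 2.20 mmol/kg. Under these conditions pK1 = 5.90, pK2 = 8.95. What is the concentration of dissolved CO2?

[CO2*] = 12.1 μmol/kg

α₀ = 1 / (1 + K1/[H⁺] + K1K2/[H⁺]²) = 1 / (1 + 10^+2.20 + 10^+1.35)
   = 1 / (1 + 158.49 + 22.387) = 1/181.88 = 0.005498
[CO2*] = α₀ × DIC = 0.005498 × 2.20 = 0.0121 mmol/kg = 12.1 μmol/kg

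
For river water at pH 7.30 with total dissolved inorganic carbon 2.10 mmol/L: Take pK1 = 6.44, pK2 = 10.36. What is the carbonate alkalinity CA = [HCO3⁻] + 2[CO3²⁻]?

CA = 1.85 mmol/L

CA = [HCO3⁻] + 2[CO3²⁻] = (α₁ + 2α₂)·DIC
At pH 7.30: [H⁺]/K1 = 10^-0.86 = 0.13804, K2/[H⁺] = 10^-3.06 = 0.00087096
α₁ = 1/(1 + 0.13804 + 0.00087096) = 1/1.1389 = 0.8780; α₂ = α₁·K2/[H⁺] = 0.0007647
α₁ + 2α₂ = 0.8796
CA = 0.8796 × 2.10 = 1.85 mmol/L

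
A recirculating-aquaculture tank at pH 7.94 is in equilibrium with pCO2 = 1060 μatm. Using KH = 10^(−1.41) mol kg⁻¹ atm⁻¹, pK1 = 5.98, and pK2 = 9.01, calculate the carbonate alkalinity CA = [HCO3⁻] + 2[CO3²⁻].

CA = 4.40 mmol/kg

[CO2*] = KH · pCO2 = 10^(−1.41) × 1060×10^-6 = 4.124×10^-5 mol/kg
α₀ = 1/(1 + K1/[H⁺] + K1K2/[H⁺]²) = 1/(1 + 10^+1.96 + 10^+0.89) = 0.01000
DIC = [CO2*]/α₀ = 4.124×10^-5 / 0.01000 = 4.122 mmol/kg
CA = (α₁ + 2α₂)·DIC = (0.9123 + 2×0.07765) × 4.122 = 4.40 mmol/kg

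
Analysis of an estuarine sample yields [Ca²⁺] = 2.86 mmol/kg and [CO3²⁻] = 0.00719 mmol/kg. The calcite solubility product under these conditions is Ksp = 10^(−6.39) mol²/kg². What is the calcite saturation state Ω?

Ksp = 10^(−6.39) = 4.074×10^-7
Ω = [Ca²⁺][CO3²⁻]/Ksp = (2.86×10^-3)(0.00719×10^-3) / 4.074×10^-7 = 0.0505

Ω = 0.0505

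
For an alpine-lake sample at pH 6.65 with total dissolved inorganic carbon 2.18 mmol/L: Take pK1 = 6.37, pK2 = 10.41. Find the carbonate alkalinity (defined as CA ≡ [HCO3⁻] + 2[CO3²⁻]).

CA = [HCO3⁻] + 2[CO3²⁻] = (α₁ + 2α₂)·DIC
At pH 6.65: [H⁺]/K1 = 10^-0.28 = 0.52481, K2/[H⁺] = 10^-3.76 = 0.00017378
α₁ = 1/(1 + 0.52481 + 0.00017378) = 1/1.5250 = 0.6557; α₂ = α₁·K2/[H⁺] = 0.0001140
α₁ + 2α₂ = 0.6560
CA = 0.6560 × 2.18 = 1.43 mmol/L

CA = 1.43 mmol/L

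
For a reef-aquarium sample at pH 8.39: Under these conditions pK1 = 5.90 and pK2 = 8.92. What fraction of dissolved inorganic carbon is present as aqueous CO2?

α₀ = 0.00249

α₀ = 1 / (1 + K1/[H⁺] + K1K2/[H⁺]²) = 1 / (1 + 10^+2.49 + 10^+1.96)
   = 1 / (1 + 309.03 + 91.201) = 1/401.23 = 0.002492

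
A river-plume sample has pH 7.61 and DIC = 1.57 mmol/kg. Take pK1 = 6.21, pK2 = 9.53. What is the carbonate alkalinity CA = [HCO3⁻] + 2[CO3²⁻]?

CA = 1.53 mmol/kg

CA = [HCO3⁻] + 2[CO3²⁻] = (α₁ + 2α₂)·DIC
At pH 7.61: [H⁺]/K1 = 10^-1.40 = 0.039811, K2/[H⁺] = 10^-1.92 = 0.012023
α₁ = 1/(1 + 0.039811 + 0.012023) = 1/1.0518 = 0.9507; α₂ = α₁·K2/[H⁺] = 0.01143
α₁ + 2α₂ = 0.9736
CA = 0.9736 × 1.57 = 1.53 mmol/kg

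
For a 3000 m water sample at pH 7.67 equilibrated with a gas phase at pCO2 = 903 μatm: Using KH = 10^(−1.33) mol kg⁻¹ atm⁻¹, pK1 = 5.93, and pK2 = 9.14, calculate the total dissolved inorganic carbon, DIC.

[CO2*] = KH · pCO2 = 10^(−1.33) × 903×10^-6 = 4.224×10^-5 mol/kg
α₀ = 1/(1 + K1/[H⁺] + K1K2/[H⁺]²) = 1/(1 + 10^+1.74 + 10^+0.27) = 0.01730
DIC = [CO2*]/α₀ = 4.224×10^-5 / 0.01730 = 2.44 mmol/kg

DIC = 2.44 mmol/kg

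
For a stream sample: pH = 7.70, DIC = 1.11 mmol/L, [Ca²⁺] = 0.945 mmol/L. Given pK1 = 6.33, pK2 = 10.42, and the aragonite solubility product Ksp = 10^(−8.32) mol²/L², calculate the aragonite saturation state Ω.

Ω = 0.400

α₂ = 1 / (1 + [H⁺]/K2 + [H⁺]²/(K1K2)) = 1 / (1 + 10^+2.72 + 10^+1.35)
   = 1 / (1 + 524.81 + 22.387) = 1/548.19 = 0.001824
[CO3²⁻] = α₂ × DIC = 0.001824 × 1.11 = 0.002025 mmol/L = 2.025 μmol/L
Ksp = 10^(−8.32) = 4.786×10^-9
Ω = [Ca²⁺][CO3²⁻]/Ksp = (0.945×10^-3)(2.025×10^-6) / 4.786×10^-9 = 0.400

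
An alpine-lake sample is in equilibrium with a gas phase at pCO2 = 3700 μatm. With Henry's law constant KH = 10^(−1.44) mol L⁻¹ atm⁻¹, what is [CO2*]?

KH = 10^(−1.44) = 3.631×10^-2 mol L⁻¹ atm⁻¹
[CO2*] = KH · pCO2 = 3.631×10^-2 × 3700×10^-6 atm = 1.34×10^-4 mol/L

[CO2*] = 134 μmol/L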